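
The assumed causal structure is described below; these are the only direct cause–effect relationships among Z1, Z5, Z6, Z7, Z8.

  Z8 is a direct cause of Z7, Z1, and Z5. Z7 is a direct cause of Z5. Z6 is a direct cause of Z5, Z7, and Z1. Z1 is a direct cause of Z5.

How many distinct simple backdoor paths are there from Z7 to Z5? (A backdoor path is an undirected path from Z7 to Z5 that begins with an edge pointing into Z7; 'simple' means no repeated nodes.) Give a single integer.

6

A backdoor path from Z7 to Z5 is any simple undirected path whose first edge points into Z7 (i.e. leaves Z7 via a parent).
Parents of Z7: {Z6, Z8}.
Enumerating:
  P1: Z7 <- Z8 -> Z1 <- Z6 -> Z5
  P2: Z7 <- Z8 -> Z1 -> Z5
  P3: Z7 <- Z8 -> Z5
  P4: Z7 <- Z6 -> Z1 <- Z8 -> Z5
  P5: Z7 <- Z6 -> Z1 -> Z5
  P6: Z7 <- Z6 -> Z5
That exhausts the simple backdoor paths. Count: 6.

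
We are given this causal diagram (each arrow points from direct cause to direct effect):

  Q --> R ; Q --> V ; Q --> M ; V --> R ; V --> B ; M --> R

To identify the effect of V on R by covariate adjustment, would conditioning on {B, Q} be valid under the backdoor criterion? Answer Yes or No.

No

Backdoor paths from V to R (paths whose first edge points into V):
  P1: V <- Q -> M -> R
  P2: V <- Q -> R
Condition 1 (no descendant of V in the set): FAILS — B is a descendant of V.
Condition 2 (every backdoor path blocked by {B, Q}):
  P1: blocked at fork node Q ∈ conditioning set.
  P2: blocked at fork node Q ∈ conditioning set.
{B, Q} does not satisfy the backdoor criterion.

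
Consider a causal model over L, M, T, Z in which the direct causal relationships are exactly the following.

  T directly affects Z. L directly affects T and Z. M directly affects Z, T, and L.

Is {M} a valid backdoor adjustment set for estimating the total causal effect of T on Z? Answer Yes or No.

No

Backdoor paths from T to Z (paths whose first edge points into T):
  P1: T <- M -> L -> Z
  P2: T <- M -> Z
  P3: T <- L <- M -> Z
  P4: T <- L -> Z
Condition 1 (no descendant of T in the set): holds — descendants of T are {Z}; none are in {M}.
Condition 2 (every backdoor path blocked by {M}):
  P1: blocked at fork node M ∈ conditioning set.
  P2: blocked at fork node M ∈ conditioning set.
  P3: blocked at fork node M ∈ conditioning set.
  P4: open — no interior node is in the conditioning set.
{M} does not satisfy the backdoor criterion.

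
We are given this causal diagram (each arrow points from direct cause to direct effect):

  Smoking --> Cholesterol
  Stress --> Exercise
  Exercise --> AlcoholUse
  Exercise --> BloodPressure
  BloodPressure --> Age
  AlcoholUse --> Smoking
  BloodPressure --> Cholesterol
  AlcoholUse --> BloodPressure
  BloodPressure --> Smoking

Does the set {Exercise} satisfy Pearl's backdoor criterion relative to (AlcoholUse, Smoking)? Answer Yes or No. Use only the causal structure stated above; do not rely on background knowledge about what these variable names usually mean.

Yes

Backdoor paths from AlcoholUse to Smoking (paths whose first edge points into AlcoholUse):
  P1: AlcoholUse <- Exercise -> BloodPressure -> Smoking
  P2: AlcoholUse <- Exercise -> BloodPressure -> Cholesterol <- Smoking
Condition 1 (no descendant of AlcoholUse in the set): holds — descendants of AlcoholUse are {Age, BloodPressure, Cholesterol, Smoking}; none are in {Exercise}.
Condition 2 (every backdoor path blocked by {Exercise}):
  P1: blocked at fork node Exercise ∈ conditioning set.
  P2: blocked at fork node Exercise ∈ conditioning set.
{Exercise} satisfies the backdoor criterion.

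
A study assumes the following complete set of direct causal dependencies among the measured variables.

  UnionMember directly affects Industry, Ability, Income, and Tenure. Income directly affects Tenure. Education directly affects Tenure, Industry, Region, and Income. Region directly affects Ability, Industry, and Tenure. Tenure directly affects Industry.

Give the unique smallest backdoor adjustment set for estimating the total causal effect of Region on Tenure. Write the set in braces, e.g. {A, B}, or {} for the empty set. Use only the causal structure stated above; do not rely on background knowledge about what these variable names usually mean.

Variables eligible for adjustment (non-descendants of Region, excluding Region and Tenure): {Education, Income, UnionMember}.
Backdoor paths from Region to Tenure:
  P1: Region <- Education -> Income <- UnionMember -> Tenure
  P2: Region <- Education -> Income <- UnionMember -> Industry <- Tenure
  P3: Region <- Education -> Income -> Tenure
  P4: Region <- Education -> Tenure
  P5: Region <- Education -> Industry <- UnionMember -> Income -> Tenure
  P6: Region <- Education -> Industry <- UnionMember -> Tenure
  P7: Region <- Education -> Industry <- Tenure
The empty set is not sufficient: P3 (Region <- Education -> Income -> Tenure) has no collider blocking it and no conditioned non-collider, so it is open.
Try {Education}:
  P1: blocked at fork node Education ∈ conditioning set.
  P2: blocked at fork node Education ∈ conditioning set.
  P3: blocked at fork node Education ∈ conditioning set.
  P4: blocked at fork node Education ∈ conditioning set.
  P5: blocked at fork node Education ∈ conditioning set.
  P6: blocked at fork node Education ∈ conditioning set.
  P7: blocked at fork node Education ∈ conditioning set.
{Education} contains no descendant of Region and blocks every backdoor path.
No other singleton works — e.g. {UnionMember} leaves P3 open — so {Education} is the unique smallest valid adjustment set.

{Education}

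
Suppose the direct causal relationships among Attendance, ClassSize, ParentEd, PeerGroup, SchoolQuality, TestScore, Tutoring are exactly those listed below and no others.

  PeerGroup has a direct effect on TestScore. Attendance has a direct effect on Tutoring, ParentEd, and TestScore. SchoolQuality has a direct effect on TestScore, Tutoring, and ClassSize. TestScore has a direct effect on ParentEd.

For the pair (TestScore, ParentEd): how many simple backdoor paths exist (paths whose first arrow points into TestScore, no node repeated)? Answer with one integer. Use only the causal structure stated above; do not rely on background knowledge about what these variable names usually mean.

A backdoor path from TestScore to ParentEd is any simple undirected path whose first edge points into TestScore (i.e. leaves TestScore via a parent).
Parents of TestScore: {Attendance, PeerGroup, SchoolQuality}.
Enumerating:
  P1: TestScore <- Attendance -> ParentEd
  P2: TestScore <- SchoolQuality -> Tutoring <- Attendance -> ParentEd
That exhausts the simple backdoor paths. Count: 2.

2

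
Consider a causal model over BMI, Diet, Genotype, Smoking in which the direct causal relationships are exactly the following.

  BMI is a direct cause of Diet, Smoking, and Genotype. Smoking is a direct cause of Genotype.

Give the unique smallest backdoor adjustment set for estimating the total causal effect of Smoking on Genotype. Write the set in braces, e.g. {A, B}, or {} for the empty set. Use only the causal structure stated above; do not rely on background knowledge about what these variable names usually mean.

Variables eligible for adjustment (non-descendants of Smoking, excluding Smoking and Genotype): {BMI, Diet}.
Backdoor paths from Smoking to Genotype:
  P1: Smoking <- BMI -> Genotype
The empty set is not sufficient: P1 (Smoking <- BMI -> Genotype) has no collider blocking it and no conditioned non-collider, so it is open.
Try {BMI}:
  P1: blocked at fork node BMI ∈ conditioning set.
{BMI} contains no descendant of Smoking and blocks every backdoor path.
No other singleton works — e.g. {Diet} leaves P1 open — so {BMI} is the unique smallest valid adjustment set.

{BMI}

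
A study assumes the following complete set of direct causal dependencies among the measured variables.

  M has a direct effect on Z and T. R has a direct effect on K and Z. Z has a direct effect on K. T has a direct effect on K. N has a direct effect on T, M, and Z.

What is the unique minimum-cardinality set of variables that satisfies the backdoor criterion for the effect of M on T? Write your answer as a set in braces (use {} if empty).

{N}

Variables eligible for adjustment (non-descendants of M, excluding M and T): {N, R}.
Backdoor paths from M to T:
  P1: M <- N -> T
  P2: M <- N -> Z <- R -> K <- T
  P3: M <- N -> Z -> K <- T
The empty set is not sufficient: P1 (M <- N -> T) has no collider blocking it and no conditioned non-collider, so it is open.
Try {N}:
  P1: blocked at fork node N ∈ conditioning set.
  P2: blocked at fork node N ∈ conditioning set.
  P3: blocked at fork node N ∈ conditioning set.
{N} contains no descendant of M and blocks every backdoor path.
No other singleton works — e.g. {R} leaves P1 open — so {N} is the unique smallest valid adjustment set.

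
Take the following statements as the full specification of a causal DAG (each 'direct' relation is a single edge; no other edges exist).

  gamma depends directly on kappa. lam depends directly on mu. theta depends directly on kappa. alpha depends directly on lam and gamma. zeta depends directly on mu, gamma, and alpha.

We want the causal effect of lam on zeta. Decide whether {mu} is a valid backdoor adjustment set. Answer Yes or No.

Backdoor paths from lam to zeta (paths whose first edge points into lam):
  P1: lam <- mu -> zeta
Condition 1 (no descendant of lam in the set): holds — descendants of lam are {alpha, zeta}; none are in {mu}.
Condition 2 (every backdoor path blocked by {mu}):
  P1: blocked at fork node mu ∈ conditioning set.
{mu} satisfies the backdoor criterion.

Yes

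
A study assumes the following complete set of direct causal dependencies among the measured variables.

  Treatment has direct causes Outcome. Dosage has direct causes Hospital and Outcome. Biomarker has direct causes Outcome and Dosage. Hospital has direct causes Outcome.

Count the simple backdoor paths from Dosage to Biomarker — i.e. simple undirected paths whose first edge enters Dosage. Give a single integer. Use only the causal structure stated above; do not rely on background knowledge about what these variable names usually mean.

2

A backdoor path from Dosage to Biomarker is any simple undirected path whose first edge points into Dosage (i.e. leaves Dosage via a parent).
Parents of Dosage: {Hospital, Outcome}.
Enumerating:
  P1: Dosage <- Outcome -> Biomarker
  P2: Dosage <- Hospital <- Outcome -> Biomarker
That exhausts the simple backdoor paths. Count: 2.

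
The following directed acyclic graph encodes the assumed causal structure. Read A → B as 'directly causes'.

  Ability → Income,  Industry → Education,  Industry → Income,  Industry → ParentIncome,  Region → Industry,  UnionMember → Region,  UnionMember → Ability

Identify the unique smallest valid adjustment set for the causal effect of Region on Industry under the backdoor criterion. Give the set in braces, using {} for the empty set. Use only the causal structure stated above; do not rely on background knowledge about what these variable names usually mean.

Variables eligible for adjustment (non-descendants of Region, excluding Region and Industry): {Ability, UnionMember}.
Backdoor paths from Region to Industry:
  P1: Region <- UnionMember -> Ability -> Income <- Industry
Each backdoor path contains an unconditioned collider, so every path is already blocked with the empty conditioning set:
  P1: blocked at collider Income (neither it nor any descendant is in the conditioning set).
The empty set is therefore the unique smallest valid set.

{}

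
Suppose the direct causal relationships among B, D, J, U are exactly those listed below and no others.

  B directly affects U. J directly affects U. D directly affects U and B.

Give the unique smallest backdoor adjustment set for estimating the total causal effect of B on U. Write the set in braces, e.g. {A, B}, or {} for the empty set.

{D}

Variables eligible for adjustment (non-descendants of B, excluding B and U): {D, J}.
Backdoor paths from B to U:
  P1: B <- D -> U
The empty set is not sufficient: P1 (B <- D -> U) has no collider blocking it and no conditioned non-collider, so it is open.
Try {D}:
  P1: blocked at fork node D ∈ conditioning set.
{D} contains no descendant of B and blocks every backdoor path.
No other singleton works — e.g. {J} leaves P1 open — so {D} is the unique smallest valid adjustment set.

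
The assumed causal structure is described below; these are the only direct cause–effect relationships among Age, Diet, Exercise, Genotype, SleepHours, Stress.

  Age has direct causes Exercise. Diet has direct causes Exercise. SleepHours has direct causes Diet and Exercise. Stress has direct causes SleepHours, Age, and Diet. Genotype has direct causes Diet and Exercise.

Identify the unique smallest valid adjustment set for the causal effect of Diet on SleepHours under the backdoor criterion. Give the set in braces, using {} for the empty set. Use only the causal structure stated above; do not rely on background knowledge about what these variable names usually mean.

{Exercise}

Variables eligible for adjustment (non-descendants of Diet, excluding Diet and SleepHours): {Age, Exercise}.
Backdoor paths from Diet to SleepHours:
  P1: Diet <- Exercise -> SleepHours
  P2: Diet <- Exercise -> Age -> Stress <- SleepHours
The empty set is not sufficient: P1 (Diet <- Exercise -> SleepHours) has no collider blocking it and no conditioned non-collider, so it is open.
Try {Exercise}:
  P1: blocked at fork node Exercise ∈ conditioning set.
  P2: blocked at fork node Exercise ∈ conditioning set.
{Exercise} contains no descendant of Diet and blocks every backdoor path.
No other singleton works — e.g. {Age} leaves P1 open — so {Exercise} is the unique smallest valid adjustment set.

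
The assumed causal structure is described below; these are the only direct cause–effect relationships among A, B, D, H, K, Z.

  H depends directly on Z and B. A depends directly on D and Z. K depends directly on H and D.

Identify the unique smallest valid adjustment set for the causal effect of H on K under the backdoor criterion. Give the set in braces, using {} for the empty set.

{}

Variables eligible for adjustment (non-descendants of H, excluding H and K): {A, B, D, Z}.
Backdoor paths from H to K:
  P1: H <- Z -> A <- D -> K
Each backdoor path contains an unconditioned collider, so every path is already blocked with the empty conditioning set:
  P1: blocked at collider A (neither it nor any descendant is in the conditioning set).
The empty set is therefore the unique smallest valid set.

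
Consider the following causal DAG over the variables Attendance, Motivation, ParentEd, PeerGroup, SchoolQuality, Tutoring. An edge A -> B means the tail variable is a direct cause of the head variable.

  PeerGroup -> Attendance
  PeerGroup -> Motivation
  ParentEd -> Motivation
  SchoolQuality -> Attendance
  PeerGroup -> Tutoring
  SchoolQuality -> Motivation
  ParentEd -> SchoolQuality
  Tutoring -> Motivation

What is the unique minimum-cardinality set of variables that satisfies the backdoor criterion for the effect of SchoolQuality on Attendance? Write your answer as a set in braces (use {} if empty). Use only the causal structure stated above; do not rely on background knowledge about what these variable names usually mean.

{}

Variables eligible for adjustment (non-descendants of SchoolQuality, excluding SchoolQuality and Attendance): {ParentEd, PeerGroup, Tutoring}.
Backdoor paths from SchoolQuality to Attendance:
  P1: SchoolQuality <- ParentEd -> Motivation <- PeerGroup -> Attendance
  P2: SchoolQuality <- ParentEd -> Motivation <- Tutoring <- PeerGroup -> Attendance
Each backdoor path contains an unconditioned collider, so every path is already blocked with the empty conditioning set:
  P1: blocked at collider Motivation (neither it nor any descendant is in the conditioning set).
  P2: blocked at collider Motivation (neither it nor any descendant is in the conditioning set).
The empty set is therefore the unique smallest valid set.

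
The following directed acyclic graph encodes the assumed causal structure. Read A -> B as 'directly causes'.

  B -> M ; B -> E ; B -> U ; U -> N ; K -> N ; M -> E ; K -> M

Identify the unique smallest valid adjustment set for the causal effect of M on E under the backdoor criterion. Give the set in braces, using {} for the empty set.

Variables eligible for adjustment (non-descendants of M, excluding M and E): {B, K, N, U}.
Backdoor paths from M to E:
  P1: M <- B -> E
  P2: M <- K -> N <- U <- B -> E
The empty set is not sufficient: P1 (M <- B -> E) has no collider blocking it and no conditioned non-collider, so it is open.
Try {B}:
  P1: blocked at fork node B ∈ conditioning set.
  P2: blocked at collider N (neither it nor any descendant is in the conditioning set).
{B} contains no descendant of M and blocks every backdoor path.
No other singleton works — e.g. {K} leaves P1 open — so {B} is the unique smallest valid adjustment set.

{B}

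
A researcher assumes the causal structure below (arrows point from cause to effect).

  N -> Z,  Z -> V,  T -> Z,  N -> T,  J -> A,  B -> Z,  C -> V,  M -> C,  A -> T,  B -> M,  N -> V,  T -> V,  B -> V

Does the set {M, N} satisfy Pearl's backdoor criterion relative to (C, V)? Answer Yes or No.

Backdoor paths from C to V (paths whose first edge points into C):
  P1: C <- M <- B -> Z <- N -> T -> V
  P2: C <- M <- B -> Z <- N -> V
  P3: C <- M <- B -> Z <- T <- N -> V
  P4: C <- M <- B -> Z <- T -> V
  P5: C <- M <- B -> Z -> V
  P6: C <- M <- B -> V
Condition 1 (no descendant of C in the set): holds — descendants of C are {V}; none are in {M, N}.
Condition 2 (every backdoor path blocked by {M, N}):
  P1: blocked at chain node M ∈ conditioning set.
  P2: blocked at chain node M ∈ conditioning set.
  P3: blocked at chain node M ∈ conditioning set.
  P4: blocked at chain node M ∈ conditioning set.
  P5: blocked at chain node M ∈ conditioning set.
  P6: blocked at chain node M ∈ conditioning set.
{M, N} satisfies the backdoor criterion.

Yes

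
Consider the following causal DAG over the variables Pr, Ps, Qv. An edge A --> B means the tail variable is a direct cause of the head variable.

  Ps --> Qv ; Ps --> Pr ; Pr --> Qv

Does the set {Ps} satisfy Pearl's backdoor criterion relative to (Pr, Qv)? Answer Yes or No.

Yes

Backdoor paths from Pr to Qv (paths whose first edge points into Pr):
  P1: Pr <- Ps -> Qv
Condition 1 (no descendant of Pr in the set): holds — descendants of Pr are {Qv}; none are in {Ps}.
Condition 2 (every backdoor path blocked by {Ps}):
  P1: blocked at fork node Ps ∈ conditioning set.
{Ps} satisfies the backdoor criterion.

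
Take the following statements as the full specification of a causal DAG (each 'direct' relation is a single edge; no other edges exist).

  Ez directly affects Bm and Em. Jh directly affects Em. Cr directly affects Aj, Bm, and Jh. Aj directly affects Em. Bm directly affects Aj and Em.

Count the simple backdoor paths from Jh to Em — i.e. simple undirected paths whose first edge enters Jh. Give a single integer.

A backdoor path from Jh to Em is any simple undirected path whose first edge points into Jh (i.e. leaves Jh via a parent).
Parents of Jh: {Cr}.
Enumerating:
  P1: Jh <- Cr -> Bm <- Ez -> Em
  P2: Jh <- Cr -> Bm -> Aj -> Em
  P3: Jh <- Cr -> Bm -> Em
  P4: Jh <- Cr -> Aj <- Bm <- Ez -> Em
  P5: Jh <- Cr -> Aj <- Bm -> Em
  P6: Jh <- Cr -> Aj -> Em
That exhausts the simple backdoor paths. Count: 6.

6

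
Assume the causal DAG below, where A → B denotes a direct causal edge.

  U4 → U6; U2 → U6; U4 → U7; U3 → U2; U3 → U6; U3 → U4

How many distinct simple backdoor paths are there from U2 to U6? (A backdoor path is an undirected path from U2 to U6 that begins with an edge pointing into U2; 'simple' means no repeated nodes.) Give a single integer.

2

A backdoor path from U2 to U6 is any simple undirected path whose first edge points into U2 (i.e. leaves U2 via a parent).
Parents of U2: {U3}.
Enumerating:
  P1: U2 <- U3 -> U4 -> U6
  P2: U2 <- U3 -> U6
That exhausts the simple backdoor paths. Count: 2.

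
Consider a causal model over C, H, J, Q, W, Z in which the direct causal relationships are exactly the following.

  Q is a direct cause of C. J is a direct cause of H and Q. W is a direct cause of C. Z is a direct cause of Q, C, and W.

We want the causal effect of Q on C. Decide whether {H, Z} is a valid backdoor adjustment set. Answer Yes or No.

Backdoor paths from Q to C (paths whose first edge points into Q):
  P1: Q <- Z -> W -> C
  P2: Q <- Z -> C
Condition 1 (no descendant of Q in the set): holds — descendants of Q are {C}; none are in {H, Z}.
Condition 2 (every backdoor path blocked by {H, Z}):
  P1: blocked at fork node Z ∈ conditioning set.
  P2: blocked at fork node Z ∈ conditioning set.
{H, Z} satisfies the backdoor criterion.

Yes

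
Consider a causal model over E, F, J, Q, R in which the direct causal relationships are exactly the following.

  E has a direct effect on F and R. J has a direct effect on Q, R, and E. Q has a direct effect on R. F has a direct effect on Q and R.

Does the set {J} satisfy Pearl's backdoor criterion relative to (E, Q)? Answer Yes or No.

Yes

Backdoor paths from E to Q (paths whose first edge points into E):
  P1: E <- J -> Q
  P2: E <- J -> R <- F -> Q
  P3: E <- J -> R <- Q
Condition 1 (no descendant of E in the set): holds — descendants of E are {F, Q, R}; none are in {J}.
Condition 2 (every backdoor path blocked by {J}):
  P1: blocked at fork node J ∈ conditioning set.
  P2: blocked at fork node J ∈ conditioning set.
  P3: blocked at fork node J ∈ conditioning set.
{J} satisfies the backdoor criterion.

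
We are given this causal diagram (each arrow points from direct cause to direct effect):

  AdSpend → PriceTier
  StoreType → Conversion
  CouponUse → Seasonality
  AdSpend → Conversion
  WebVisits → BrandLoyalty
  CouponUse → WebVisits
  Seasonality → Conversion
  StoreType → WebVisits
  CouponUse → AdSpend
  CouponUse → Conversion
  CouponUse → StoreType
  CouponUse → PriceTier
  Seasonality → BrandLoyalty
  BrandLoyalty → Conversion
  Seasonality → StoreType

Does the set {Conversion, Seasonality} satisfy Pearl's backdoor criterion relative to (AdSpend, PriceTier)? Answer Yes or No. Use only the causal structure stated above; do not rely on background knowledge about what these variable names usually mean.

Backdoor paths from AdSpend to PriceTier (paths whose first edge points into AdSpend):
  P1: AdSpend <- CouponUse -> PriceTier
Condition 1 (no descendant of AdSpend in the set): FAILS — Conversion is a descendant of AdSpend.
Condition 2 (every backdoor path blocked by {Conversion, Seasonality}):
  P1: open — no interior node is in the conditioning set.
{Conversion, Seasonality} does not satisfy the backdoor criterion.

No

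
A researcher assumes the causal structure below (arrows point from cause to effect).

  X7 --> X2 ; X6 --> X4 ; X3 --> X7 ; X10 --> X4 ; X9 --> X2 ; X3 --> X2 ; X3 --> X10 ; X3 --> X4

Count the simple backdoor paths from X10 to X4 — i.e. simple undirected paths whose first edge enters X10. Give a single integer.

1

A backdoor path from X10 to X4 is any simple undirected path whose first edge points into X10 (i.e. leaves X10 via a parent).
Parents of X10: {X3}.
Enumerating:
  P1: X10 <- X3 -> X4
That exhausts the simple backdoor paths. Count: 1.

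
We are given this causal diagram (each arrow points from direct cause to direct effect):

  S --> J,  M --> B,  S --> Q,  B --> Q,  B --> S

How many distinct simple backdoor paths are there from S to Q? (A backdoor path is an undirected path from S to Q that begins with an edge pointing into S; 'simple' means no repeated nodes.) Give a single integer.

1

A backdoor path from S to Q is any simple undirected path whose first edge points into S (i.e. leaves S via a parent).
Parents of S: {B}.
Enumerating:
  P1: S <- B -> Q
That exhausts the simple backdoor paths. Count: 1.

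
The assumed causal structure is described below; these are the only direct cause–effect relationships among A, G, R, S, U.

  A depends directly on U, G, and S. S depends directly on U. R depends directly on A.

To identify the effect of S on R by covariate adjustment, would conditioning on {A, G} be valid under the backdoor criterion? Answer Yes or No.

No

Backdoor paths from S to R (paths whose first edge points into S):
  P1: S <- U -> A -> R
Condition 1 (no descendant of S in the set): FAILS — A is a descendant of S.
Condition 2 (every backdoor path blocked by {A, G}):
  P1: blocked at chain node A ∈ conditioning set.
{A, G} does not satisfy the backdoor criterion.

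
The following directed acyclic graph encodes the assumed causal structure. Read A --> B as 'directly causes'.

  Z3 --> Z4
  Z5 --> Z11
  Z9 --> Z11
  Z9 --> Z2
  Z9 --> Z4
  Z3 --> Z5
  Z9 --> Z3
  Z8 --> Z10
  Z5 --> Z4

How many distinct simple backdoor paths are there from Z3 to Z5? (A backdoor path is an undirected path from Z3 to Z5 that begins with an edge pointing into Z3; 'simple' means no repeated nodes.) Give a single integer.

2

A backdoor path from Z3 to Z5 is any simple undirected path whose first edge points into Z3 (i.e. leaves Z3 via a parent).
Parents of Z3: {Z9}.
Enumerating:
  P1: Z3 <- Z9 -> Z11 <- Z5
  P2: Z3 <- Z9 -> Z4 <- Z5
That exhausts the simple backdoor paths. Count: 2.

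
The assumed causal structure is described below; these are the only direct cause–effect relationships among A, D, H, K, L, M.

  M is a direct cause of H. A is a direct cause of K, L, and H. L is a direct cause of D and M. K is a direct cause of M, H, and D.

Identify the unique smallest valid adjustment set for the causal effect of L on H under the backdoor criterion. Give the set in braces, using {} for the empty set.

{A}

Variables eligible for adjustment (non-descendants of L, excluding L and H): {A, K}.
Backdoor paths from L to H:
  P1: L <- A -> K -> M -> H
  P2: L <- A -> K -> H
  P3: L <- A -> H
The empty set is not sufficient: P1 (L <- A -> K -> M -> H) has no collider blocking it and no conditioned non-collider, so it is open.
Try {A}:
  P1: blocked at fork node A ∈ conditioning set.
  P2: blocked at fork node A ∈ conditioning set.
  P3: blocked at fork node A ∈ conditioning set.
{A} contains no descendant of L and blocks every backdoor path.
No other singleton works — e.g. {K} leaves P3 open — so {A} is the unique smallest valid adjustment set.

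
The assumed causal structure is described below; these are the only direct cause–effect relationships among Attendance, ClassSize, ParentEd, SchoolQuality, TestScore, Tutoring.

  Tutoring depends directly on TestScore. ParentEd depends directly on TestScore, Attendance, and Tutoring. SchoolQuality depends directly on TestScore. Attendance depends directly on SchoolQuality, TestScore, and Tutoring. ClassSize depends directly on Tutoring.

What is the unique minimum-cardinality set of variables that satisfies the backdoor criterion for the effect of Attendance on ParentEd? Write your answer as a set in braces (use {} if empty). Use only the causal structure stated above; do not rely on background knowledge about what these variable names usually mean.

{TestScore, Tutoring}

Variables eligible for adjustment (non-descendants of Attendance, excluding Attendance and ParentEd): {ClassSize, SchoolQuality, TestScore, Tutoring}.
Backdoor paths from Attendance to ParentEd:
  P1: Attendance <- TestScore -> Tutoring -> ParentEd
  P2: Attendance <- TestScore -> ParentEd
  P3: Attendance <- Tutoring <- TestScore -> ParentEd
  P4: Attendance <- Tutoring -> ParentEd
  P5: Attendance <- SchoolQuality <- TestScore -> Tutoring -> ParentEd
  P6: Attendance <- SchoolQuality <- TestScore -> ParentEd
The empty set is not sufficient: P1 (Attendance <- TestScore -> Tutoring -> ParentEd) has no collider blocking it and no conditioned non-collider, so it is open.
Try {TestScore, Tutoring}:
  P1: blocked at fork node TestScore ∈ conditioning set.
  P2: blocked at fork node TestScore ∈ conditioning set.
  P3: blocked at chain node Tutoring ∈ conditioning set.
  P4: blocked at fork node Tutoring ∈ conditioning set.
  P5: blocked at fork node TestScore ∈ conditioning set.
  P6: blocked at fork node TestScore ∈ conditioning set.
{TestScore, Tutoring} contains no descendant of Attendance and blocks every backdoor path.
Every element of {TestScore, Tutoring} is needed (dropping TestScore leaves P2 open; dropping Tutoring leaves P4 open), so no proper subset is valid.
Among all size-2 subsets of the eligible variables, only {TestScore, Tutoring} blocks every backdoor path, so it is the unique smallest valid adjustment set.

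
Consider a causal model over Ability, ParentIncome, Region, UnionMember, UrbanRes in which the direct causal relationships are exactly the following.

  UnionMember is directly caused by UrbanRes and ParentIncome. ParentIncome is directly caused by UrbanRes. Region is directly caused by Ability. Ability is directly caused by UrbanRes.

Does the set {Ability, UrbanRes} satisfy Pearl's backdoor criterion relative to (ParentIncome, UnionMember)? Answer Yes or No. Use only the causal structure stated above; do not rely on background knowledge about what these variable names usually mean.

Backdoor paths from ParentIncome to UnionMember (paths whose first edge points into ParentIncome):
  P1: ParentIncome <- UrbanRes -> UnionMember
Condition 1 (no descendant of ParentIncome in the set): holds — descendants of ParentIncome are {UnionMember}; none are in {Ability, UrbanRes}.
Condition 2 (every backdoor path blocked by {Ability, UrbanRes}):
  P1: blocked at fork node UrbanRes ∈ conditioning set.
{Ability, UrbanRes} satisfies the backdoor criterion.

Yes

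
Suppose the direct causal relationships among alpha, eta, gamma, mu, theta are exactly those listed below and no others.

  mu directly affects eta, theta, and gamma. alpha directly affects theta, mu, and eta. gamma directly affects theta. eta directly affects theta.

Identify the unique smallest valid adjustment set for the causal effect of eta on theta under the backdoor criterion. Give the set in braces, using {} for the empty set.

Variables eligible for adjustment (non-descendants of eta, excluding eta and theta): {alpha, gamma, mu}.
Backdoor paths from eta to theta:
  P1: eta <- alpha -> mu -> gamma -> theta
  P2: eta <- alpha -> mu -> theta
  P3: eta <- alpha -> theta
  P4: eta <- mu <- alpha -> theta
  P5: eta <- mu -> gamma -> theta
  P6: eta <- mu -> theta
The empty set is not sufficient: P1 (eta <- alpha -> mu -> gamma -> theta) has no collider blocking it and no conditioned non-collider, so it is open.
Try {alpha, mu}:
  P1: blocked at fork node alpha ∈ conditioning set.
  P2: blocked at fork node alpha ∈ conditioning set.
  P3: blocked at fork node alpha ∈ conditioning set.
  P4: blocked at chain node mu ∈ conditioning set.
  P5: blocked at fork node mu ∈ conditioning set.
  P6: blocked at fork node mu ∈ conditioning set.
{alpha, mu} contains no descendant of eta and blocks every backdoor path.
Every element of {alpha, mu} is needed (dropping alpha leaves P3 open; dropping mu leaves P5 open), so no proper subset is valid.
Among all size-2 subsets of the eligible variables, only {alpha, mu} blocks every backdoor path, so it is the unique smallest valid adjustment set.

{alpha, mu}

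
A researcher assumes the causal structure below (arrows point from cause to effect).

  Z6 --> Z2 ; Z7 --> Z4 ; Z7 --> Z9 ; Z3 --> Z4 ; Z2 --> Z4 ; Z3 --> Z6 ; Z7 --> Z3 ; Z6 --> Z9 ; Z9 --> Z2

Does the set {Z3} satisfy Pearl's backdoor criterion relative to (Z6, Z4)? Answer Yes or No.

Yes

Backdoor paths from Z6 to Z4 (paths whose first edge points into Z6):
  P1: Z6 <- Z3 <- Z7 -> Z9 -> Z2 -> Z4
  P2: Z6 <- Z3 <- Z7 -> Z4
  P3: Z6 <- Z3 -> Z4
Condition 1 (no descendant of Z6 in the set): holds — descendants of Z6 are {Z2, Z4, Z9}; none are in {Z3}.
Condition 2 (every backdoor path blocked by {Z3}):
  P1: blocked at chain node Z3 ∈ conditioning set.
  P2: blocked at chain node Z3 ∈ conditioning set.
  P3: blocked at fork node Z3 ∈ conditioning set.
{Z3} satisfies the backdoor criterion.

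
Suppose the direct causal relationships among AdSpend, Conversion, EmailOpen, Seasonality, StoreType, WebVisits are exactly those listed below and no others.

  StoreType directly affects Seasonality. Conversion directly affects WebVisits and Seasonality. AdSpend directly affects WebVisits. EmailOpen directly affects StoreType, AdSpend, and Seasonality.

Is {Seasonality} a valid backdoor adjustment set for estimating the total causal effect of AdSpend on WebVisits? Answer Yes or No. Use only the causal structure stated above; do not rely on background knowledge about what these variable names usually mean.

No

Backdoor paths from AdSpend to WebVisits (paths whose first edge points into AdSpend):
  P1: AdSpend <- EmailOpen -> StoreType -> Seasonality <- Conversion -> WebVisits
  P2: AdSpend <- EmailOpen -> Seasonality <- Conversion -> WebVisits
Condition 1 (no descendant of AdSpend in the set): holds — descendants of AdSpend are {WebVisits}; none are in {Seasonality}.
Condition 2 (every backdoor path blocked by {Seasonality}):
  P1: open — collider(s) Seasonality are conditioned on (or have a conditioned descendant) and no non-collider on the path is in the set.
  P2: open — collider(s) Seasonality are conditioned on (or have a conditioned descendant) and no non-collider on the path is in the set.
{Seasonality} does not satisfy the backdoor criterion.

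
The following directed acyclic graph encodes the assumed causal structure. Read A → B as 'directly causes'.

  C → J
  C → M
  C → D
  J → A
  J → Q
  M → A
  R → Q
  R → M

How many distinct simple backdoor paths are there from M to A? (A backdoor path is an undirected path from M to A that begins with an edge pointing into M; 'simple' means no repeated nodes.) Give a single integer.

A backdoor path from M to A is any simple undirected path whose first edge points into M (i.e. leaves M via a parent).
Parents of M: {C, R}.
Enumerating:
  P1: M <- R -> Q <- J -> A
  P2: M <- C -> J -> A
That exhausts the simple backdoor paths. Count: 2.

2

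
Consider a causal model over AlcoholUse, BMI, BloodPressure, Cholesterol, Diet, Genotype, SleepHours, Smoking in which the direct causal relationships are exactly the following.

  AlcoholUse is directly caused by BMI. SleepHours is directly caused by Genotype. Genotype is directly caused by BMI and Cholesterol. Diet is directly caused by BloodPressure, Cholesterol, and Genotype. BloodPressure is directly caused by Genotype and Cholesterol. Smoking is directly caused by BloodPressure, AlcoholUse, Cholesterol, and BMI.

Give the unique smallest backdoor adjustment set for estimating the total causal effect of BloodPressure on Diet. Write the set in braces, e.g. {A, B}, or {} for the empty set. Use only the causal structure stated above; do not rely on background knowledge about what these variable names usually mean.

Variables eligible for adjustment (non-descendants of BloodPressure, excluding BloodPressure and Diet): {AlcoholUse, BMI, Cholesterol, Genotype, SleepHours}.
Backdoor paths from BloodPressure to Diet:
  P1: BloodPressure <- Cholesterol -> Genotype -> Diet
  P2: BloodPressure <- Cholesterol -> Diet
  P3: BloodPressure <- Cholesterol -> Smoking <- BMI -> Genotype -> Diet
  P4: BloodPressure <- Cholesterol -> Smoking <- AlcoholUse <- BMI -> Genotype -> Diet
  P5: BloodPressure <- Genotype <- Cholesterol -> Diet
  P6: BloodPressure <- Genotype <- BMI -> AlcoholUse -> Smoking <- Cholesterol -> Diet
  P7: BloodPressure <- Genotype <- BMI -> Smoking <- Cholesterol -> Diet
  P8: BloodPressure <- Genotype -> Diet
The empty set is not sufficient: P1 (BloodPressure <- Cholesterol -> Genotype -> Diet) has no collider blocking it and no conditioned non-collider, so it is open.
Try {Cholesterol, Genotype}:
  P1: blocked at fork node Cholesterol ∈ conditioning set.
  P2: blocked at fork node Cholesterol ∈ conditioning set.
  P3: blocked at fork node Cholesterol ∈ conditioning set.
  P4: blocked at fork node Cholesterol ∈ conditioning set.
  P5: blocked at chain node Genotype ∈ conditioning set.
  P6: blocked at chain node Genotype ∈ conditioning set.
  P7: blocked at chain node Genotype ∈ conditioning set.
  P8: blocked at fork node Genotype ∈ conditioning set.
{Cholesterol, Genotype} contains no descendant of BloodPressure and blocks every backdoor path.
Every element of {Cholesterol, Genotype} is needed (dropping Cholesterol leaves P2 open; dropping Genotype leaves P8 open), so no proper subset is valid.
Among all size-2 subsets of the eligible variables, only {Cholesterol, Genotype} blocks every backdoor path, so it is the unique smallest valid adjustment set.

{Cholesterol, Genotype}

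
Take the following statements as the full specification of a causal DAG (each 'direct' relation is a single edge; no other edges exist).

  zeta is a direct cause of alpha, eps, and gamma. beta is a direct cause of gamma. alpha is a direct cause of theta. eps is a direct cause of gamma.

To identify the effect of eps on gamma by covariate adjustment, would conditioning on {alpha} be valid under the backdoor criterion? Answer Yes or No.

Backdoor paths from eps to gamma (paths whose first edge points into eps):
  P1: eps <- zeta -> gamma
Condition 1 (no descendant of eps in the set): holds — descendants of eps are {gamma}; none are in {alpha}.
Condition 2 (every backdoor path blocked by {alpha}):
  P1: open — no interior node is in the conditioning set.
{alpha} does not satisfy the backdoor criterion.

No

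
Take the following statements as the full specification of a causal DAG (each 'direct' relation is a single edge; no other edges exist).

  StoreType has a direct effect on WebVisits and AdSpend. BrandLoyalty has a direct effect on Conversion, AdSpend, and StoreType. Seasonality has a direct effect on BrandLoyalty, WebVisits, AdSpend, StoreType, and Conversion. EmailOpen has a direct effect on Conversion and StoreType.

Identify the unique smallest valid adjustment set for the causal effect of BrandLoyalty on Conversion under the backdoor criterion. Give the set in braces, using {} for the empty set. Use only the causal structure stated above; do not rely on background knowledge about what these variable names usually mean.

Variables eligible for adjustment (non-descendants of BrandLoyalty, excluding BrandLoyalty and Conversion): {EmailOpen, Seasonality}.
Backdoor paths from BrandLoyalty to Conversion:
  P1: BrandLoyalty <- Seasonality -> Conversion
  P2: BrandLoyalty <- Seasonality -> StoreType <- EmailOpen -> Conversion
  P3: BrandLoyalty <- Seasonality -> WebVisits <- StoreType <- EmailOpen -> Conversion
  P4: BrandLoyalty <- Seasonality -> AdSpend <- StoreType <- EmailOpen -> Conversion
The empty set is not sufficient: P1 (BrandLoyalty <- Seasonality -> Conversion) has no collider blocking it and no conditioned non-collider, so it is open.
Try {Seasonality}:
  P1: blocked at fork node Seasonality ∈ conditioning set.
  P2: blocked at fork node Seasonality ∈ conditioning set.
  P3: blocked at fork node Seasonality ∈ conditioning set.
  P4: blocked at fork node Seasonality ∈ conditioning set.
{Seasonality} contains no descendant of BrandLoyalty and blocks every backdoor path.
No other singleton works — e.g. {EmailOpen} leaves P1 open — so {Seasonality} is the unique smallest valid adjustment set.

{Seasonality}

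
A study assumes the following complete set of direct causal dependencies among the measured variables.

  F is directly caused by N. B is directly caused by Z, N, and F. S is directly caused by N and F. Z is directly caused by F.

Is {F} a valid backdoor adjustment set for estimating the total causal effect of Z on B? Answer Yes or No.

Backdoor paths from Z to B (paths whose first edge points into Z):
  P1: Z <- F <- N -> B
  P2: Z <- F -> S <- N -> B
  P3: Z <- F -> B
Condition 1 (no descendant of Z in the set): holds — descendants of Z are {B}; none are in {F}.
Condition 2 (every backdoor path blocked by {F}):
  P1: blocked at chain node F ∈ conditioning set.
  P2: blocked at fork node F ∈ conditioning set.
  P3: blocked at fork node F ∈ conditioning set.
{F} satisfies the backdoor criterion.

Yes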